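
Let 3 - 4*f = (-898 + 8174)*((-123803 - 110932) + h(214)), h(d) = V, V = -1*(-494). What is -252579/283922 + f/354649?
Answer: 241770304755217/201385306756 ≈ 1200.5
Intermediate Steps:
V = 494
h(d) = 494
f = 1704337519/4 (f = ¾ - (-898 + 8174)*((-123803 - 110932) + 494)/4 = ¾ - 1819*(-234735 + 494) = ¾ - 1819*(-234241) = ¾ - ¼*(-1704337516) = ¾ + 426084379 = 1704337519/4 ≈ 4.2608e+8)
-252579/283922 + f/354649 = -252579/283922 + (1704337519/4)/354649 = -252579*1/283922 + (1704337519/4)*(1/354649) = -252579/283922 + 1704337519/1418596 = 241770304755217/201385306756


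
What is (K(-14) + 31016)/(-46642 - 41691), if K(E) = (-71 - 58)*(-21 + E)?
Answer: -35531/88333 ≈ -0.40224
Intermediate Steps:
K(E) = 2709 - 129*E (K(E) = -129*(-21 + E) = 2709 - 129*E)
(K(-14) + 31016)/(-46642 - 41691) = ((2709 - 129*(-14)) + 31016)/(-46642 - 41691) = ((2709 + 1806) + 31016)/(-88333) = (4515 + 31016)*(-1/88333) = 35531*(-1/88333) = -35531/88333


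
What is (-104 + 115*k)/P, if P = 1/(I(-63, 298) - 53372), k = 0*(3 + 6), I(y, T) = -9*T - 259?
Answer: 5856552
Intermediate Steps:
I(y, T) = -259 - 9*T
k = 0 (k = 0*9 = 0)
P = -1/56313 (P = 1/((-259 - 9*298) - 53372) = 1/((-259 - 2682) - 53372) = 1/(-2941 - 53372) = 1/(-56313) = -1/56313 ≈ -1.7758e-5)
(-104 + 115*k)/P = (-104 + 115*0)/(-1/56313) = (-104 + 0)*(-56313) = -104*(-56313) = 5856552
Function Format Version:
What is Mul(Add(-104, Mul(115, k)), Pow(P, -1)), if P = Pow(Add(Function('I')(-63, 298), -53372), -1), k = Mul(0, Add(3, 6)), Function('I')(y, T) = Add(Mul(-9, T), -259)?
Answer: 5856552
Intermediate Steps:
Function('I')(y, T) = Add(-259, Mul(-9, T))
k = 0 (k = Mul(0, 9) = 0)
P = Rational(-1, 56313) (P = Pow(Add(Add(-259, Mul(-9, 298)), -53372), -1) = Pow(Add(Add(-259, -2682), -53372), -1) = Pow(Add(-2941, -53372), -1) = Pow(-56313, -1) = Rational(-1, 56313) ≈ -1.7758e-5)
Mul(Add(-104, Mul(115, k)), Pow(P, -1)) = Mul(Add(-104, Mul(115, 0)), Pow(Rational(-1, 56313), -1)) = Mul(Add(-104, 0), -56313) = Mul(-104, -56313) = 5856552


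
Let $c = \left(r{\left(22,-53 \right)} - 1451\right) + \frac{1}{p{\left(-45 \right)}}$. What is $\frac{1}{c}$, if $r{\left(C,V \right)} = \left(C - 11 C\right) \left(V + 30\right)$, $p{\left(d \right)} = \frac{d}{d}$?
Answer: $\frac{1}{3610} \approx 0.00027701$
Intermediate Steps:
$p{\left(d \right)} = 1$
$r{\left(C,V \right)} = - 10 C \left(30 + V\right)$
$c = 3610$ ($c = \left(\left(-10\right) 22 \left(30 - 53\right) - 1451\right) + 1^{-1} = \left(\left(-10\right) 22 \left(-23\right) - 1451\right) + 1 = \left(5060 - 1451\right) + 1 = 3609 + 1 = 3610$)
$\frac{1}{c} = \frac{1}{3610}$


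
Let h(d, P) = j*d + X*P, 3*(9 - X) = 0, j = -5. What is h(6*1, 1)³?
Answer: -9261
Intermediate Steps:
X = 9 (X = 9 - ⅓*0 = 9 + 0 = 9)
h(d, P) = -5*d + 9*P
h(6*1, 1)³ = (-30 + 9*1)³ = (-5*6 + 9)³ = (-30 + 9)³ = (-21)³ = -9261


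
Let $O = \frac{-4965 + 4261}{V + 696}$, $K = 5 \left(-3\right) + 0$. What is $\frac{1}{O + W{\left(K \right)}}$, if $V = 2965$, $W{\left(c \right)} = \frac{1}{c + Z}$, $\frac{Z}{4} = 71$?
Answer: $- \frac{984809}{185715} \approx -5.3028$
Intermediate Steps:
$Z = 284$ ($Z = 4 \cdot 71 = 284$)
$K = -15$ ($K = -15 + 0 = -15$)
$W{\left(c \right)} = \frac{1}{284 + c}$ ($W{\left(c \right)} = \frac{1}{c + 284} = \frac{1}{284 + c}$)
$O = - \frac{704}{3661}$ ($O = \frac{-4965 + 4261}{2965 + 696} = - \frac{704}{3661} \approx -0.1923$)
$\frac{1}{O + W{\left(K \right)}} = \frac{1}{- \frac{704}{3661} + \frac{1}{284 - 15}} = \frac{1}{- \frac{704}{3661} + \frac{1}{269}} = \frac{1}{- \frac{185715}{984809}} = - \frac{984809}{185715}$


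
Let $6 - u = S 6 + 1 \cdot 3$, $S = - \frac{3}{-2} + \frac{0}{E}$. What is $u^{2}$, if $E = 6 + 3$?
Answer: $36$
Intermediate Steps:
$E = 9$
$S = \frac{3}{2}$ ($S = - \frac{3}{-2} + \frac{0}{9} = \left(-3\right) \left(- \frac{1}{2}\right) + 0 \cdot \frac{1}{9} = \frac{3}{2} + 0 = \frac{3}{2} \approx 1.5$)
$u = -6$ ($u = 6 - \left(\frac{3}{2} \cdot 6 + 1 \cdot 3\right) = 6 - \left(9 + 3\right) = 6 - 12 = -6$)
$u^{2} = \left(-6\right)^{2} = 36$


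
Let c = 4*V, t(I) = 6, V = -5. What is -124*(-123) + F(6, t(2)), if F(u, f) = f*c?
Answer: 15132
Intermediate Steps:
c = -20 (c = 4*(-5) = -20)
F(u, f) = -20*f (F(u, f) = f*(-20) = -20*f)
-124*(-123) + F(6, t(2)) = -124*(-123) - 20*6 = 15252 - 120 = 15132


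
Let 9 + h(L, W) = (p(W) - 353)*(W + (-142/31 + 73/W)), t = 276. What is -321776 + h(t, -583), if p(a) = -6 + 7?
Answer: -188801299/1643 ≈ -1.1491e+5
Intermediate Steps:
p(a) = 1
h(L, W) = 49705/31 - 25696/W - 352*W (h(L, W) = -9 + (1 - 353)*(W + (-142/31 + 73/W)) = -9 - 352*(W + (-142*1/31 + 73/W)) = -9 - 352*(W + (-142/31 + 73/W)) = -9 - 352*(-142/31 + W + 73/W) = -9 + (49984/31 - 25696/W - 352*W) = 49705/31 - 25696/W - 352*W)
-321776 + h(t, -583) = -321776 + (49705/31 - 25696/(-583) - 352*(-583)) = -321776 + (49705/31 - 25696*(-1/583) + 205216) = -321776 + (49705/31 + 2336/53 + 205216) = -321776 + 339876669/1643 = -188801299/1643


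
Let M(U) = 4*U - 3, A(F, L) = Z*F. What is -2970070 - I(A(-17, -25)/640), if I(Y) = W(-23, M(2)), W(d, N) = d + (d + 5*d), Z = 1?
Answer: -2969909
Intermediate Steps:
A(F, L) = F (A(F, L) = 1*F = F)
M(U) = -3 + 4*U
W(d, N) = 7*d (W(d, N) = d + 6*d = 7*d)
I(Y) = -161 (I(Y) = 7*(-23) = -161)
-2970070 - I(A(-17, -25)/640) = -2970070 - 1*(-161) = -2970070 + 161 = -2969909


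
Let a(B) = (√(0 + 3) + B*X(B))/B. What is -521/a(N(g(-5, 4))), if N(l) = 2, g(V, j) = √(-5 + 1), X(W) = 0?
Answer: -1042*√3/3 ≈ -601.60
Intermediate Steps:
g(V, j) = 2*I (g(V, j) = √(-4) = 2*I)
a(B) = √3/B (a(B) = (√(0 + 3) + B*0)/B = (√3 + 0)/B = √3/B)
-521/a(N(g(-5, 4))) = -521*2*√3/3 = -1042*√3/3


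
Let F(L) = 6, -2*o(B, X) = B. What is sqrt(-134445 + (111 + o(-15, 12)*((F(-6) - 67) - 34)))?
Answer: I*sqrt(540186)/2 ≈ 367.49*I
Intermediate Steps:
o(B, X) = -B/2
sqrt(-134445 + (111 + o(-15, 12)*((F(-6) - 67) - 34))) = sqrt(-134445 + (111 + (-1/2*(-15))*((6 - 67) - 34))) = sqrt(-134445 + (111 + 15*(-61 - 34)/2)) = sqrt(-134445 + (111 + (15/2)*(-95))) = sqrt(-134445 + (111 - 1425/2)) = sqrt(-134445 - 1203/2) = sqrt(-270093/2) = I*sqrt(540186)/2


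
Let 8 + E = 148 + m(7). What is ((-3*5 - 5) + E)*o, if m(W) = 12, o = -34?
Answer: -4488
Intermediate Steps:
E = 152 (E = -8 + (148 + 12) = -8 + 160 = 152)
((-3*5 - 5) + E)*o = ((-3*5 - 5) + 152)*(-34) = ((-15 - 5) + 152)*(-34) = (-20 + 152)*(-34) = 132*(-34) = -4488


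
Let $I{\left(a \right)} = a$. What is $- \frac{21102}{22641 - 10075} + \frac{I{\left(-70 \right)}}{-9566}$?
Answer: $- \frac{50245528}{30051589} \approx -1.672$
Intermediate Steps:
$- \frac{21102}{22641 - 10075} + \frac{I{\left(-70 \right)}}{-9566} = - \frac{21102}{22641 - 10075} - \frac{70}{-9566} = - \frac{21102}{22641 - 10075} - - \frac{35}{4783} = - \frac{21102}{12566} + \frac{35}{4783} = \left(-21102\right) \frac{1}{12566} + \frac{35}{4783} = - \frac{10551}{6283} + \frac{35}{4783} = - \frac{50245528}{30051589}$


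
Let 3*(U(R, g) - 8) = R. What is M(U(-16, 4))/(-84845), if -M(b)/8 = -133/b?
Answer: -399/84845 ≈ -0.0047027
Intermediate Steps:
U(R, g) = 8 + R/3
M(b) = 1064/b (M(b) = -(-1064)/b = 1064/b)
M(U(-16, 4))/(-84845) = (1064/(8 + (⅓)*(-16)))/(-84845) = (1064/(8 - 16/3))*(-1/84845) = (1064/(8/3))*(-1/84845) = (1064*(3/8))*(-1/84845) = 399*(-1/84845) = -399/84845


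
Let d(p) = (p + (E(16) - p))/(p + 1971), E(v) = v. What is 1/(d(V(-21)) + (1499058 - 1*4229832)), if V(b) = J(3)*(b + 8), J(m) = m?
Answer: -483/1318963838 ≈ -3.6620e-7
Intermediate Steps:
V(b) = 24 + 3*b (V(b) = 3*(b + 8) = 3*(8 + b) = 24 + 3*b)
d(p) = 16/(1971 + p) (d(p) = (p + (16 - p))/(p + 1971) = 16/(1971 + p))
1/(d(V(-21)) + (1499058 - 1*4229832)) = 1/(16/(1971 + (24 + 3*(-21))) + (1499058 - 1*4229832)) = 1/(16/(1971 + (24 - 63)) + (1499058 - 4229832)) = 1/(16/(1971 - 39) - 2730774) = 1/(16/1932 - 2730774) = 1/(16*(1/1932) - 2730774) = 1/(4/483 - 2730774) = 1/(-1318963838/483) = -483/1318963838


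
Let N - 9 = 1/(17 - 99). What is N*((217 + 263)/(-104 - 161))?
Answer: -35376/2173 ≈ -16.280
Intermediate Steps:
N = 737/82 (N = 9 + 1/(17 - 99) = 9 + 1/(-82) = 9 - 1/82 = 737/82 ≈ 8.9878)
N*((217 + 263)/(-104 - 161)) = 737*((217 + 263)/(-104 - 161))/82 = 737*(480/(-265))/82 = 737*(480*(-1/265))/82 = (737/82)*(-96/53) = -35376/2173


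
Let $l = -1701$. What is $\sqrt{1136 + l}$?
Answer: $i \sqrt{565} \approx 23.77 i$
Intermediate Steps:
$\sqrt{1136 + l} = \sqrt{1136 - 1701} = \sqrt{-565} = i \sqrt{565}$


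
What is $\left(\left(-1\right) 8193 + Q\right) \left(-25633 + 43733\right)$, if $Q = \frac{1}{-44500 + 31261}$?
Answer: $- \frac{1963255016800}{13239} \approx -1.4829 \cdot 10^{8}$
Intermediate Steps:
$Q = - \frac{1}{13239}$ ($Q = \frac{1}{-13239} = - \frac{1}{13239} \approx -7.5534 \cdot 10^{-5}$)
$\left(\left(-1\right) 8193 + Q\right) \left(-25633 + 43733\right) = \left(\left(-1\right) 8193 - \frac{1}{13239}\right) \left(-25633 + 43733\right) = \left(-8193 - \frac{1}{13239}\right) 18100 = \left(- \frac{108467128}{13239}\right) 18100 = - \frac{1963255016800}{13239}$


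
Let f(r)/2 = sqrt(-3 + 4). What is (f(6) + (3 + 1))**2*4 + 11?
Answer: 155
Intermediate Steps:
f(r) = 2 (f(r) = 2*sqrt(-3 + 4) = 2*sqrt(1) = 2*1 = 2)
(f(6) + (3 + 1))**2*4 + 11 = (2 + (3 + 1))**2*4 + 11 = (2 + 4)**2*4 + 11 = 6**2*4 + 11 = 36*4 + 11 = 144 + 11 = 155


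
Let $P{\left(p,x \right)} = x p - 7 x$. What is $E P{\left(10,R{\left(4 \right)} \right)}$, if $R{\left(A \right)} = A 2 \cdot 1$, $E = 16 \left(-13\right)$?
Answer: $-4992$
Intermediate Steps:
$E = -208$
$R{\left(A \right)} = 2 A$ ($R{\left(A \right)} = 2 A 1 = 2 A$)
$P{\left(p,x \right)} = - 7 x + p x$ ($P{\left(p,x \right)} = p x - 7 x = - 7 x + p x$)
$E P{\left(10,R{\left(4 \right)} \right)} = - 208 \cdot 2 \cdot 4 \left(-7 + 10\right) = - 208 \cdot 8 \cdot 3 = \left(-208\right) 24 = -4992$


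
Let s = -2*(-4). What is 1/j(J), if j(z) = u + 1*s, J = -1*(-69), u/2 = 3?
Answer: 1/14 ≈ 0.071429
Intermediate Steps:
u = 6 (u = 2*3 = 6)
s = 8
J = 69
j(z) = 14 (j(z) = 6 + 1*8 = 6 + 8 = 14)
1/j(J) = 1/14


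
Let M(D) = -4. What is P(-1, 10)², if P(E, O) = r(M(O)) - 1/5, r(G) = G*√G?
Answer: -1599/25 + 16*I/5 ≈ -63.96 + 3.2*I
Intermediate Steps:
r(G) = G^(3/2)
P(E, O) = -⅕ - 8*I (P(E, O) = (-4)^(3/2) - 1/5 = -8*I - 1*⅕ = -8*I - ⅕ = -⅕ - 8*I)
P(-1, 10)² = (-⅕ - 8*I)²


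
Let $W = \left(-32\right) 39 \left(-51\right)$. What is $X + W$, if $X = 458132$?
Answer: $521780$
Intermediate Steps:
$W = 63648$ ($W = \left(-1248\right) \left(-51\right) = 63648$)
$X + W = 458132 + 63648 = 521780$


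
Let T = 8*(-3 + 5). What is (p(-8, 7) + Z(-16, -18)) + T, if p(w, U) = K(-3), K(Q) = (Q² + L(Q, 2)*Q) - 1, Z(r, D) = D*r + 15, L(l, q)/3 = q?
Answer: 309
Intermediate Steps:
L(l, q) = 3*q
Z(r, D) = 15 + D*r
K(Q) = -1 + Q² + 6*Q (K(Q) = (Q² + (3*2)*Q) - 1 = (Q² + 6*Q) - 1 = -1 + Q² + 6*Q)
T = 16 (T = 8*2 = 16)
p(w, U) = -10 (p(w, U) = -1 + (-3)² + 6*(-3) = -1 + 9 - 18 = -10)
(p(-8, 7) + Z(-16, -18)) + T = (-10 + (15 - 18*(-16))) + 16 = (-10 + (15 + 288)) + 16 = (-10 + 303) + 16 = 293 + 16 = 309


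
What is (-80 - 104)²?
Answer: 33856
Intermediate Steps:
(-80 - 104)² = (-184)² = 33856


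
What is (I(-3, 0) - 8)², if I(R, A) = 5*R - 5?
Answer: 784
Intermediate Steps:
I(R, A) = -5 + 5*R
(I(-3, 0) - 8)² = ((-5 + 5*(-3)) - 8)² = ((-5 - 15) - 8)² = (-20 - 8)² = (-28)² = 784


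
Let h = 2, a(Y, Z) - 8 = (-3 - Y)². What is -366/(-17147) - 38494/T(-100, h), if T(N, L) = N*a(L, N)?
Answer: 330632209/28292550 ≈ 11.686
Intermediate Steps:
a(Y, Z) = 8 + (-3 - Y)²
T(N, L) = N*(8 + (3 + L)²)
-366/(-17147) - 38494/T(-100, h) = -366/(-17147) - 38494*(-1/(100*(8 + (3 + 2)²))) = -366*(-1/17147) - 38494*(-1/(100*(8 + 5²))) = 366/17147 - 38494*(-1/(100*(8 + 25))) = 366/17147 - 38494/((-100*33)) = 366/17147 - 38494/(-3300) = 366/17147 - 38494*(-1/3300) = 366/17147 + 19247/1650 = 330632209/28292550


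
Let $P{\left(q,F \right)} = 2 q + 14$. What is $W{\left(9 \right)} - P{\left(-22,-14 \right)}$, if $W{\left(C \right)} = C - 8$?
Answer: $31$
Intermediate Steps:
$P{\left(q,F \right)} = 14 + 2 q$
$W{\left(C \right)} = -8 + C$ ($W{\left(C \right)} = C - 8 = -8 + C$)
$W{\left(9 \right)} - P{\left(-22,-14 \right)} = \left(-8 + 9\right) - \left(14 + 2 \left(-22\right)\right) = 1 - \left(14 - 44\right) = 1 - -30 = 1 + 30 = 31$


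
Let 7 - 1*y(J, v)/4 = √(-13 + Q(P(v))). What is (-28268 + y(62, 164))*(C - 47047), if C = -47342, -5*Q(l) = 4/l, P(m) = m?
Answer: 2665545360 + 377556*I*√546530/205 ≈ 2.6655e+9 + 1.3616e+6*I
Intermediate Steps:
Q(l) = -4/(5*l)
y(J, v) = 28 - 4*√(-13 - 4/(5*v))
(-28268 + y(62, 164))*(C - 47047) = (-28268 + (28 - 4*√(-325 - 20/164)/5))*(-47342 - 47047) = (-28268 + (28 - 4*√(-325 - 20*1/164)/5))*(-94389) = (-28268 + (28 - 4*√(-325 - 5/41)/5))*(-94389) = (-28268 + (28 - 4*I*√546530/205))*(-94389) = (-28240 - 4*I*√546530/205)*(-94389) = 2665545360 + 377556*I*√546530/205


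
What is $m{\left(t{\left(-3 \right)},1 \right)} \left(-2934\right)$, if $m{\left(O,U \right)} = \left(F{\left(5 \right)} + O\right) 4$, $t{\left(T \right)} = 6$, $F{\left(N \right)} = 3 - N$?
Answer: $-46944$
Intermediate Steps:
$m{\left(O,U \right)} = -8 + 4 O$ ($m{\left(O,U \right)} = \left(\left(3 - 5\right) + O\right) 4 = \left(-2 + O\right) 4 = -8 + 4 O$)
$m{\left(t{\left(-3 \right)},1 \right)} \left(-2934\right) = \left(-8 + 4 \cdot 6\right) \left(-2934\right) = \left(-8 + 24\right) \left(-2934\right) = 16 \left(-2934\right) = -46944$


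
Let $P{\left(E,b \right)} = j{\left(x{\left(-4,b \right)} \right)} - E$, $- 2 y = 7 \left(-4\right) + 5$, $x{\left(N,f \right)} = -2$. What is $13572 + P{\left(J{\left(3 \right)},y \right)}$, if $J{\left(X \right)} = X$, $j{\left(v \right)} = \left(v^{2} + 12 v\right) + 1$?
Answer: $13550$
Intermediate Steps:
$j{\left(v \right)} = 1 + v^{2} + 12 v$
$y = \frac{23}{2}$ ($y = - \frac{7 \left(-4\right) + 5}{2} = - \frac{-28 + 5}{2} = \left(- \frac{1}{2}\right) \left(-23\right) = \frac{23}{2} \approx 11.5$)
$P{\left(E,b \right)} = -19 - E$ ($P{\left(E,b \right)} = \left(1 + \left(-2\right)^{2} + 12 \left(-2\right)\right) - E = \left(1 + 4 - 24\right) - E = -19 - E$)
$13572 + P{\left(J{\left(3 \right)},y \right)} = 13572 - 22 = 13550$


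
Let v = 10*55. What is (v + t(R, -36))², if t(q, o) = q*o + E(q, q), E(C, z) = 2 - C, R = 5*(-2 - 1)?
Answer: 1225449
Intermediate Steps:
R = -15 (R = 5*(-3) = -15)
t(q, o) = 2 - q + o*q (t(q, o) = q*o + (2 - q) = o*q + (2 - q) = 2 - q + o*q)
v = 550
(v + t(R, -36))² = (550 + (2 - 1*(-15) - 36*(-15)))² = (550 + (2 + 15 + 540))² = (550 + 557)² = 1107² = 1225449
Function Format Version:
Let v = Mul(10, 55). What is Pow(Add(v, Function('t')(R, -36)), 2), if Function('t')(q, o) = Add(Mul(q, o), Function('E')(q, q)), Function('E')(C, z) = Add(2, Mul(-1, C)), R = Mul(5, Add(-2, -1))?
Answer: 1225449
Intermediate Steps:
R = -15 (R = Mul(5, -3) = -15)
Function('t')(q, o) = Add(2, Mul(-1, q), Mul(o, q)) (Function('t')(q, o) = Add(Mul(q, o), Add(2, Mul(-1, q))) = Add(Mul(o, q), Add(2, Mul(-1, q))) = Add(2, Mul(-1, q), Mul(o, q)))
v = 550
Pow(Add(v, Function('t')(R, -36)), 2) = Pow(Add(550, Add(2, Mul(-1, -15), Mul(-36, -15))), 2) = Pow(Add(550, Add(2, 15, 540)), 2) = Pow(Add(550, 557), 2) = Pow(1107, 2) = 1225449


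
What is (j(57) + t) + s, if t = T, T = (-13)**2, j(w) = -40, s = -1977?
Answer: -1848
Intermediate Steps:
T = 169
t = 169
(j(57) + t) + s = (-40 + 169) - 1977 = 129 - 1977 = -1848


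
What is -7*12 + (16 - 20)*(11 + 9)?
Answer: -164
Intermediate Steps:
-7*12 + (16 - 20)*(11 + 9) = -84 - 4*20 = -84 - 80 = -164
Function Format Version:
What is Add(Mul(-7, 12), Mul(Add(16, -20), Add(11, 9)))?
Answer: -164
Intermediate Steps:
Add(Mul(-7, 12), Mul(Add(16, -20), Add(11, 9))) = Add(-84, Mul(-4, 20)) = Add(-84, -80) = -164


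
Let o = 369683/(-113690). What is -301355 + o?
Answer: -34261419633/113690 ≈ -3.0136e+5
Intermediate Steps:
o = -369683/113690 (o = 369683*(-1/113690) = -369683/113690 ≈ -3.2517)
-301355 + o = -301355 - 369683/113690 = -34261419633/113690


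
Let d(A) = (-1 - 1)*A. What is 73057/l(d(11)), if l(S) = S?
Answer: -73057/22 ≈ -3320.8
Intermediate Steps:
d(A) = -2*A
73057/l(d(11)) = 73057/((-2*11)) = 73057/(-22) = 73057*(-1/22) = -73057/22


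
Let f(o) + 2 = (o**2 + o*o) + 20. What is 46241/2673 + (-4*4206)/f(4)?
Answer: -21329251/66825 ≈ -319.18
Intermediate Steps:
f(o) = 18 + 2*o**2 (f(o) = -2 + ((o**2 + o*o) + 20) = -2 + ((o**2 + o**2) + 20) = -2 + (2*o**2 + 20) = -2 + (20 + 2*o**2) = 18 + 2*o**2)
46241/2673 + (-4*4206)/f(4) = 46241/2673 + (-4*4206)/(18 + 2*4**2) = 46241*(1/2673) - 16824/(18 + 2*16) = 46241/2673 - 16824/(18 + 32) = 46241/2673 - 16824/50 = 46241/2673 - 16824*1/50 = 46241/2673 - 8412/25 = -21329251/66825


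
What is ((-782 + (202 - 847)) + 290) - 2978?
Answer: -4115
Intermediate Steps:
((-782 + (202 - 847)) + 290) - 2978 = ((-782 - 645) + 290) - 2978 = (-1427 + 290) - 2978 = -1137 - 2978 = -4115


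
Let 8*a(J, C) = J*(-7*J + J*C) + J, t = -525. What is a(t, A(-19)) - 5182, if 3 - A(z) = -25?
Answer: 718268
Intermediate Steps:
A(z) = 28 (A(z) = 3 - 1*(-25) = 3 + 25 = 28)
a(J, C) = J/8 + J*(-7*J + C*J)/8 (a(J, C) = (J*(-7*J + J*C) + J)/8 = (J*(-7*J + C*J) + J)/8 = (J + J*(-7*J + C*J))/8 = J/8 + J*(-7*J + C*J)/8)
a(t, A(-19)) - 5182 = (1/8)*(-525)*(1 - 7*(-525) + 28*(-525)) - 5182 = (1/8)*(-525)*(1 + 3675 - 14700) - 5182 = (1/8)*(-525)*(-11024) - 5182 = 723450 - 5182 = 718268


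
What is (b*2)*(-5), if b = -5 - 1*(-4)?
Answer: 10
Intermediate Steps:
b = -1 (b = -5 + 4 = -1)
(b*2)*(-5) = -1*2*(-5) = -2*(-5) = 10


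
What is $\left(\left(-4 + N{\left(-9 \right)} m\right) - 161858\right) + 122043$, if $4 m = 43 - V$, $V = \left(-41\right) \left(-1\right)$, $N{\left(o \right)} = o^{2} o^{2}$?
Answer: $- \frac{73077}{2} \approx -36539.0$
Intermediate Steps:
$N{\left(o \right)} = o^{4}$
$V = 41$
$m = \frac{1}{2}$ ($m = \frac{43 - 41}{4} = \frac{1}{4} \cdot 2 = \frac{1}{2} \approx 0.5$)
$\left(\left(-4 + N{\left(-9 \right)} m\right) - 161858\right) + 122043 = \left(\left(-4 + \left(-9\right)^{4} \cdot \frac{1}{2}\right) - 161858\right) + 122043 = \left(\left(-4 + 6561 \cdot \frac{1}{2}\right) - 161858\right) + 122043 = \left(\left(-4 + \frac{6561}{2}\right) - 161858\right) + 122043 = \left(\frac{6553}{2} - 161858\right) + 122043 = - \frac{317163}{2} + 122043 = - \frac{73077}{2}$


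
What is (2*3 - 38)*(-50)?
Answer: 1600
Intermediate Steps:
(2*3 - 38)*(-50) = (6 - 38)*(-50) = -32*(-50) = 1600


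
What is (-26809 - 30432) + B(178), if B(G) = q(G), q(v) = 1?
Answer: -57240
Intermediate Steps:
B(G) = 1
(-26809 - 30432) + B(178) = (-26809 - 30432) + 1 = -57241 + 1 = -57240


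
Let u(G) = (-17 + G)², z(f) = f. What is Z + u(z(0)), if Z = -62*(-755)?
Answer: 47099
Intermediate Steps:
Z = 46810
Z + u(z(0)) = 46810 + (-17 + 0)² = 46810 + (-17)² = 46810 + 289 = 47099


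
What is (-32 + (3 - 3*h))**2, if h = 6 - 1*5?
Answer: 1024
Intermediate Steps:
h = 1 (h = 6 - 5 = 1)
(-32 + (3 - 3*h))**2 = (-32 + (3 - 3*1))**2 = (-32 + (3 - 3))**2 = (-32 + 0)**2 = (-32)**2 = 1024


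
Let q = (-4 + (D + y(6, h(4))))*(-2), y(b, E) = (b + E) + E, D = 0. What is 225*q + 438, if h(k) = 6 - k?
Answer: -2262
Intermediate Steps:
y(b, E) = b + 2*E (y(b, E) = (E + b) + E = b + 2*E)
q = -12 (q = (-4 + (0 + (6 + 2*(6 - 1*4))))*(-2) = (-4 + (0 + (6 + 2*(6 - 4))))*(-2) = (-4 + (0 + (6 + 2*2)))*(-2) = (-4 + (0 + (6 + 4)))*(-2) = (-4 + (0 + 10))*(-2) = (-4 + 10)*(-2) = 6*(-2) = -12)
225*q + 438 = 225*(-12) + 438 = -2700 + 438 = -2262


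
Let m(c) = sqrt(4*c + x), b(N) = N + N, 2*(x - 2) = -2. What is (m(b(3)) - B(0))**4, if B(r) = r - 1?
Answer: 1296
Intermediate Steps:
B(r) = -1 + r
x = 1 (x = 2 + (1/2)*(-2) = 2 - 1 = 1)
b(N) = 2*N
m(c) = sqrt(1 + 4*c) (m(c) = sqrt(4*c + 1) = sqrt(1 + 4*c))
(m(b(3)) - B(0))**4 = (sqrt(1 + 4*(2*3)) - (-1 + 0))**4 = (sqrt(1 + 4*6) - 1*(-1))**4 = (sqrt(1 + 24) + 1)**4 = (sqrt(25) + 1)**4 = (5 + 1)**4 = 6**4 = 1296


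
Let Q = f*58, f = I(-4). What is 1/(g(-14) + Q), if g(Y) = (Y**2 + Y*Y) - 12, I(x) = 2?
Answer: 1/496 ≈ 0.0020161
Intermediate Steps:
g(Y) = -12 + 2*Y**2 (g(Y) = (Y**2 + Y**2) - 12 = 2*Y**2 - 12 = -12 + 2*Y**2)
f = 2
Q = 116 (Q = 2*58 = 116)
1/(g(-14) + Q) = 1/((-12 + 2*(-14)**2) + 116) = 1/((-12 + 2*196) + 116) = 1/((-12 + 392) + 116) = 1/(380 + 116) = 1/496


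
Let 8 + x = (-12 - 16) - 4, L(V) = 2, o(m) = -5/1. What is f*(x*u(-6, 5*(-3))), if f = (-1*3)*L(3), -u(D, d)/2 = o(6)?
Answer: 2400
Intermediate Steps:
o(m) = -5 (o(m) = -5*1 = -5)
x = -40 (x = -8 + ((-12 - 16) - 4) = -8 + (-28 - 4) = -8 - 32 = -40)
u(D, d) = 10 (u(D, d) = -2*(-5) = 10)
f = -6 (f = -1*3*2 = -3*2 = -6)
f*(x*u(-6, 5*(-3))) = -(-240)*10 = -6*(-400) = 2400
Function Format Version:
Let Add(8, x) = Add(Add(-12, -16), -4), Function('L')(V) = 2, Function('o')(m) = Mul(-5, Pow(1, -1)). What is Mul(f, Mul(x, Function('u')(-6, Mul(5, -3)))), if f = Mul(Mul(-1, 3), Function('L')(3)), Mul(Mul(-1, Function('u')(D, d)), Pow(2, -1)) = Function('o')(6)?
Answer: 2400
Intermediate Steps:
Function('o')(m) = -5 (Function('o')(m) = Mul(-5, 1) = -5)
x = -40 (x = Add(-8, Add(Add(-12, -16), -4)) = Add(-8, Add(-28, -4)) = Add(-8, -32) = -40)
Function('u')(D, d) = 10 (Function('u')(D, d) = Mul(-2, -5) = 10)
f = -6 (f = Mul(Mul(-1, 3), 2) = Mul(-3, 2) = -6)
Mul(f, Mul(x, Function('u')(-6, Mul(5, -3)))) = Mul(-6, Mul(-40, 10)) = Mul(-6, -400) = 2400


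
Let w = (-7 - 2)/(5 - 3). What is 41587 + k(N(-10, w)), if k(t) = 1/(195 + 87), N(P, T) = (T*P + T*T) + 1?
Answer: 11727535/282 ≈ 41587.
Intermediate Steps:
w = -9/2 ≈ -4.5000
N(P, T) = 1 + T² + P*T (N(P, T) = (P*T + T²) + 1 = (T² + P*T) + 1 = 1 + T² + P*T)
k(t) = 1/282
41587 + k(N(-10, w)) = 41587 + 1/282 = 11727535/282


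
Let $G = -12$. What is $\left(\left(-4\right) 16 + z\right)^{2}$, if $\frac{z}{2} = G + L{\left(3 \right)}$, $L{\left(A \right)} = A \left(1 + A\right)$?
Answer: $4096$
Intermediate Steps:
$z = 0$ ($z = 2 \left(-12 + 3 \left(1 + 3\right)\right) = 2 \left(-12 + 3 \cdot 4\right) = 2 \left(-12 + 12\right) = 2 \cdot 0 = 0$)
$\left(\left(-4\right) 16 + z\right)^{2} = \left(\left(-4\right) 16 + 0\right)^{2} = \left(-64 + 0\right)^{2} = \left(-64\right)^{2} = 4096$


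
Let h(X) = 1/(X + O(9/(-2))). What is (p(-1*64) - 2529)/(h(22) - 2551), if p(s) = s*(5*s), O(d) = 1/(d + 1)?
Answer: -2728552/387745 ≈ -7.0370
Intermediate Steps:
O(d) = 1/(1 + d)
h(X) = 1/(-2/7 + X) (h(X) = 1/(X + 1/(1 + 9/(-2))) = 1/(X + 1/(1 + 9*(-½))) = 1/(X + 1/(1 - 9/2)) = 1/(X + 1/(-7/2)) = 1/(X - 2/7) = 1/(-2/7 + X))
p(s) = 5*s²
(p(-1*64) - 2529)/(h(22) - 2551) = (5*(-1*64)² - 2529)/(7/(-2 + 7*22) - 2551) = (5*(-64)² - 2529)/(7/(-2 + 154) - 2551) = (5*4096 - 2529)/(7/152 - 2551) = (20480 - 2529)/(7*(1/152) - 2551) = 17951/(7/152 - 2551) = 17951/(-387745/152) = 17951*(-152/387745) = -2728552/387745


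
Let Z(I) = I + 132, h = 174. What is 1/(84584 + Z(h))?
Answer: 1/84890 ≈ 1.1780e-5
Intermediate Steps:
Z(I) = 132 + I
1/(84584 + Z(h)) = 1/(84584 + (132 + 174)) = 1/(84584 + 306) = 1/84890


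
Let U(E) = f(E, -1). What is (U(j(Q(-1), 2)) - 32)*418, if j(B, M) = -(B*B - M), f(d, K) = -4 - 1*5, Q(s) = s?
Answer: -17138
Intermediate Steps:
f(d, K) = -9 (f(d, K) = -4 - 5 = -9)
j(B, M) = M - B² (j(B, M) = -(B² - M) = M - B²)
U(E) = -9
(U(j(Q(-1), 2)) - 32)*418 = (-9 - 32)*418 = -41*418 = -17138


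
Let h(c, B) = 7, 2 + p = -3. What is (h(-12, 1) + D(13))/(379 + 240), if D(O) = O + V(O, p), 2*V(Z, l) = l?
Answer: 35/1238 ≈ 0.028271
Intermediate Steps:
p = -5 (p = -2 - 3 = -5)
V(Z, l) = l/2
D(O) = -5/2 + O (D(O) = O + (1/2)*(-5) = O - 5/2 = -5/2 + O)
(h(-12, 1) + D(13))/(379 + 240) = (7 + (-5/2 + 13))/(379 + 240) = (7 + 21/2)/619 = (35/2)*(1/619) = 35/1238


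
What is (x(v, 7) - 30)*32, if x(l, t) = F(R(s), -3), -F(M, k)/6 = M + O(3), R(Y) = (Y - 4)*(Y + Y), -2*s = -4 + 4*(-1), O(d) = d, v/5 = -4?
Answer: -1536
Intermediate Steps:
v = -20 (v = 5*(-4) = -20)
s = 4 (s = -(-4 + 4*(-1))/2 = -(-4 - 4)/2 = -½*(-8) = 4)
R(Y) = 2*Y*(-4 + Y) (R(Y) = (-4 + Y)*(2*Y) = 2*Y*(-4 + Y))
F(M, k) = -18 - 6*M (F(M, k) = -6*(M + 3) = -6*(3 + M) = -18 - 6*M)
x(l, t) = -18 (x(l, t) = -18 - 12*4*(-4 + 4) = -18 - 12*4*0 = -18 - 6*0 = -18 + 0 = -18)
(x(v, 7) - 30)*32 = (-18 - 30)*32 = -48*32 = -1536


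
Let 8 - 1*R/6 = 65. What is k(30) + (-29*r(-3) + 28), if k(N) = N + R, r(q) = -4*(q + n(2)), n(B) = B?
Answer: -400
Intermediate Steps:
R = -342 (R = 48 - 6*65 = 48 - 390 = -342)
r(q) = -8 - 4*q (r(q) = -4*(q + 2) = -4*(2 + q) = -8 - 4*q)
k(N) = -342 + N (k(N) = N - 342 = -342 + N)
k(30) + (-29*r(-3) + 28) = (-342 + 30) + (-29*(-8 - 4*(-3)) + 28) = -312 + (-29*(-8 + 12) + 28) = -312 + (-29*4 + 28) = -312 + (-116 + 28) = -312 - 88 = -400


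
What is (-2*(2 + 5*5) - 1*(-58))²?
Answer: 16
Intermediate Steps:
(-2*(2 + 5*5) - 1*(-58))² = (-2*(2 + 25) + 58)² = (-2*27 + 58)² = (-54 + 58)² = 4² = 16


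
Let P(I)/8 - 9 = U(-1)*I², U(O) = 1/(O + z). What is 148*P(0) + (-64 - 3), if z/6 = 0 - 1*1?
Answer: 10589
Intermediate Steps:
z = -6 (z = 6*(0 - 1*1) = 6*(0 - 1) = 6*(-1) = -6)
U(O) = 1/(-6 + O) (U(O) = 1/(O - 6) = 1/(-6 + O))
P(I) = 72 - 8*I²/7 (P(I) = 72 + 8*(I²/(-6 - 1)) = 72 + 8*(I²/(-7)) = 72 + 8*(-I²/7) = 72 - 8*I²/7)
148*P(0) + (-64 - 3) = 148*(72 - 8/7*0²) + (-64 - 3) = 148*(72 - 8/7*0) - 67 = 148*(72 + 0) - 67 = 148*72 - 67 = 10656 - 67 = 10589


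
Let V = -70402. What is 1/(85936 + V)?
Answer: 1/15534 ≈ 6.4375e-5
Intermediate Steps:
1/(85936 + V) = 1/(85936 - 70402) = 1/15534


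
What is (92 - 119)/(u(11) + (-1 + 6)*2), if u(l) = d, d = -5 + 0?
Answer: -27/5 ≈ -5.4000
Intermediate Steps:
d = -5
u(l) = -5
(92 - 119)/(u(11) + (-1 + 6)*2) = (92 - 119)/(-5 + (-1 + 6)*2) = -27/(-5 + 5*2) = -27/(-5 + 10) = -27/5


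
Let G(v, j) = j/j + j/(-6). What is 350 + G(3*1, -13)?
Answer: 2119/6 ≈ 353.17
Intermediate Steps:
G(v, j) = 1 - j/6 (G(v, j) = 1 + j*(-1/6) = 1 - j/6)
350 + G(3*1, -13) = 350 + (1 - 1/6*(-13)) = 350 + (1 + 13/6) = 350 + 19/6 = 2119/6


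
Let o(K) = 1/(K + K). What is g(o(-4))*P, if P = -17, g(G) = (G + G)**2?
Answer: -17/16 ≈ -1.0625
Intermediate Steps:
o(K) = 1/(2*K)
g(G) = 4*G**2 (g(G) = (2*G)**2 = 4*G**2)
g(o(-4))*P = (4*((1/2)/(-4))**2)*(-17) = (4*((1/2)*(-1/4))**2)*(-17) = (4*(-1/8)**2)*(-17) = (4*(1/64))*(-17) = (1/16)*(-17) = -17/16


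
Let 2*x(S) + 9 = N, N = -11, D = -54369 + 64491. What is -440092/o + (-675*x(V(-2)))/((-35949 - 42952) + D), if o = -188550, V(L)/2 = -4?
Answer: 14498187584/6484140225 ≈ 2.2359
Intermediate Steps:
V(L) = -8 (V(L) = 2*(-4) = -8)
D = 10122
x(S) = -10 (x(S) = -9/2 + (1/2)*(-11) = -9/2 - 11/2 = -10)
-440092/o + (-675*x(V(-2)))/((-35949 - 42952) + D) = -440092/(-188550) + (-675*(-10))/((-35949 - 42952) + 10122) = -440092*(-1/188550) + 6750/(-78901 + 10122) = 220046/94275 + 6750/(-68779) = 220046/94275 + 6750*(-1/68779) = 220046/94275 - 6750/68779 = 14498187584/6484140225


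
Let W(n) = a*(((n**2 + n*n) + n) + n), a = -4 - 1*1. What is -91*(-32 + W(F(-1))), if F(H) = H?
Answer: 2912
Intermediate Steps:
a = -5 (a = -4 - 1 = -5)
W(n) = -10*n - 10*n**2 (W(n) = -5*(((n**2 + n*n) + n) + n) = -5*(((n**2 + n**2) + n) + n) = -5*((2*n**2 + n) + n) = -5*((n + 2*n**2) + n) = -5*(2*n + 2*n**2) = -10*n - 10*n**2)
-91*(-32 + W(F(-1))) = -91*(-32 - 10*(-1)*(1 - 1)) = -91*(-32 - 10*(-1)*0) = -91*(-32 + 0) = -91*(-32) = 2912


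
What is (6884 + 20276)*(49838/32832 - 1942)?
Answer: -108147565435/2052 ≈ -5.2703e+7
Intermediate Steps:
(6884 + 20276)*(49838/32832 - 1942) = 27160*(49838*(1/32832) - 1942) = 27160*(24919/16416 - 1942) = 27160*(-31854953/16416) = -108147565435/2052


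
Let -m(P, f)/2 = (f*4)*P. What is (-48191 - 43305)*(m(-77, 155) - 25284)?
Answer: -6422653216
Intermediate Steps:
m(P, f) = -8*P*f (m(P, f) = -2*f*4*P = -2*4*f*P = -8*P*f)
(-48191 - 43305)*(m(-77, 155) - 25284) = (-48191 - 43305)*(-8*(-77)*155 - 25284) = -91496*(95480 - 25284) = -91496*70196 = -6422653216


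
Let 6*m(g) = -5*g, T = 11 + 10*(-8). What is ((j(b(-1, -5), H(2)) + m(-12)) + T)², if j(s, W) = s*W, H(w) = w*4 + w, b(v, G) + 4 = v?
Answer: 11881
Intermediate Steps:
b(v, G) = -4 + v
T = -69 (T = 11 - 80 = -69)
m(g) = -5*g/6 (m(g) = (-5*g)/6 = -5*g/6)
H(w) = 5*w (H(w) = 4*w + w = 5*w)
j(s, W) = W*s
((j(b(-1, -5), H(2)) + m(-12)) + T)² = (((5*2)*(-4 - 1) - ⅚*(-12)) - 69)² = ((10*(-5) + 10) - 69)² = ((-50 + 10) - 69)² = (-40 - 69)² = (-109)² = 11881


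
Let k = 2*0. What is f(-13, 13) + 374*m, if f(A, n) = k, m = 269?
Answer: 100606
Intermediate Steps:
k = 0
f(A, n) = 0
f(-13, 13) + 374*m = 0 + 374*269 = 0 + 100606 = 100606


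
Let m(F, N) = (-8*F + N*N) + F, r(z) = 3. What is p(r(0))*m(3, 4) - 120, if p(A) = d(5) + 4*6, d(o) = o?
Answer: -265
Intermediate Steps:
p(A) = 29 (p(A) = 5 + 4*6 = 5 + 24 = 29)
m(F, N) = N² - 7*F (m(F, N) = (-8*F + N²) + F = (N² - 8*F) + F = N² - 7*F)
p(r(0))*m(3, 4) - 120 = 29*(4² - 7*3) - 120 = 29*(16 - 21) - 120 = 29*(-5) - 120 = -145 - 120 = -265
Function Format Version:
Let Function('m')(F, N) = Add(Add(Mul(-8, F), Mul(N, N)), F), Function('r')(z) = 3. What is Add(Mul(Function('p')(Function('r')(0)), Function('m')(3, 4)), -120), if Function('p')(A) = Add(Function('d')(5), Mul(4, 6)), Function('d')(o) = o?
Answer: -265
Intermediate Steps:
Function('p')(A) = 29 (Function('p')(A) = Add(5, Mul(4, 6)) = Add(5, 24) = 29)
Function('m')(F, N) = Add(Pow(N, 2), Mul(-7, F)) (Function('m')(F, N) = Add(Add(Mul(-8, F), Pow(N, 2)), F) = Add(Add(Pow(N, 2), Mul(-8, F)), F) = Add(Pow(N, 2), Mul(-7, F)))
Add(Mul(Function('p')(Function('r')(0)), Function('m')(3, 4)), -120) = Add(Mul(29, Add(Pow(4, 2), Mul(-7, 3))), -120) = Add(Mul(29, Add(16, -21)), -120) = Add(Mul(29, -5), -120) = Add(-145, -120) = -265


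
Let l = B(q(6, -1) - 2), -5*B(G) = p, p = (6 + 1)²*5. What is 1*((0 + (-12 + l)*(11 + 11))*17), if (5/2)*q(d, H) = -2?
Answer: -22814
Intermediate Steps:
p = 245 (p = 7²*5 = 49*5 = 245)
q(d, H) = -⅘ (q(d, H) = (⅖)*(-2) = -⅘)
B(G) = -49 (B(G) = -⅕*245 = -49)
l = -49
1*((0 + (-12 + l)*(11 + 11))*17) = 1*((0 + (-12 - 49)*(11 + 11))*17) = 1*((0 - 61*22)*17) = 1*((0 - 1342)*17) = 1*(-1342*17) = 1*(-22814) = -22814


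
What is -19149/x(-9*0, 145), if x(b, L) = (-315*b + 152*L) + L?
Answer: -6383/7395 ≈ -0.86315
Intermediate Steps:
x(b, L) = -315*b + 153*L
-19149/x(-9*0, 145) = -19149/(-(-2835)*0 + 153*145) = -19149/(-315*0 + 22185) = -19149/(0 + 22185) = -19149/22185 = -19149*1/22185 = -6383/7395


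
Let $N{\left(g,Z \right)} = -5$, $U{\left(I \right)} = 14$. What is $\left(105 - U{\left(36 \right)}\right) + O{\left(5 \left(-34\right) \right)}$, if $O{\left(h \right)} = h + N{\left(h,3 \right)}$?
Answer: $-84$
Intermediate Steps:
$O{\left(h \right)} = -5 + h$ ($O{\left(h \right)} = h - 5 = -5 + h$)
$\left(105 - U{\left(36 \right)}\right) + O{\left(5 \left(-34\right) \right)} = \left(105 - 14\right) + \left(-5 + 5 \left(-34\right)\right) = \left(105 - 14\right) - 175 = 91 - 175 = -84$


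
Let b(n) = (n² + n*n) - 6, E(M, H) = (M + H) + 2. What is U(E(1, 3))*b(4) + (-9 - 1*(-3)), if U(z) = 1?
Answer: 20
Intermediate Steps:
E(M, H) = 2 + H + M (E(M, H) = (H + M) + 2 = 2 + H + M)
b(n) = -6 + 2*n² (b(n) = (n² + n²) - 6 = 2*n² - 6 = -6 + 2*n²)
U(E(1, 3))*b(4) + (-9 - 1*(-3)) = 1*(-6 + 2*4²) + (-9 - 1*(-3)) = 1*(-6 + 2*16) + (-9 + 3) = 1*(-6 + 32) - 6 = 1*26 - 6 = 26 - 6 = 20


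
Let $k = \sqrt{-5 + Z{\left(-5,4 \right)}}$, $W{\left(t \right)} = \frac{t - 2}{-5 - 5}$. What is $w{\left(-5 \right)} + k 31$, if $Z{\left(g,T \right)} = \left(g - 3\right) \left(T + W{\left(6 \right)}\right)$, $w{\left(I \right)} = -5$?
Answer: $-5 + \frac{403 i \sqrt{5}}{5} \approx -5.0 + 180.23 i$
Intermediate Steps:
$W{\left(t \right)} = \frac{1}{5} - \frac{t}{10}$ ($W{\left(t \right)} = \frac{-2 + t}{-10} = \left(-2 + t\right) \left(- \frac{1}{10}\right) = \frac{1}{5} - \frac{t}{10}$)
$Z{\left(g,T \right)} = \left(-3 + g\right) \left(- \frac{2}{5} + T\right)$ ($Z{\left(g,T \right)} = \left(g - 3\right) \left(T + \left(\frac{1}{5} - \frac{3}{5}\right)\right) = \left(-3 + g\right) \left(T + \left(\frac{1}{5} - \frac{3}{5}\right)\right) = \left(-3 + g\right) \left(T - \frac{2}{5}\right) = \left(-3 + g\right) \left(- \frac{2}{5} + T\right)$)
$k = \frac{13 i \sqrt{5}}{5}$ ($k = \sqrt{-5 + \left(\frac{6}{5} - 12 - -2 + 4 \left(-5\right)\right)} = \sqrt{-5 + \left(\frac{6}{5} - 12 + 2 - 20\right)} = \sqrt{-5 - \frac{144}{5}} = \sqrt{- \frac{169}{5}} = \frac{13 i \sqrt{5}}{5} \approx 5.8138 i$)
$w{\left(-5 \right)} + k 31 = -5 + \frac{13 i \sqrt{5}}{5} \cdot 31 = -5 + \frac{403 i \sqrt{5}}{5}$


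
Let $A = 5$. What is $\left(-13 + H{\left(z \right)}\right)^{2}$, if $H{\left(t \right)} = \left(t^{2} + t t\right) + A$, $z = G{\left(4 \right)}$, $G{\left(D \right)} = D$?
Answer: $576$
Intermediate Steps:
$z = 4$
$H{\left(t \right)} = 5 + 2 t^{2}$ ($H{\left(t \right)} = \left(t^{2} + t t\right) + 5 = \left(t^{2} + t^{2}\right) + 5 = 2 t^{2} + 5 = 5 + 2 t^{2}$)
$\left(-13 + H{\left(z \right)}\right)^{2} = \left(-13 + \left(5 + 2 \cdot 4^{2}\right)\right)^{2} = \left(-13 + \left(5 + 2 \cdot 16\right)\right)^{2} = \left(-13 + \left(5 + 32\right)\right)^{2} = \left(-13 + 37\right)^{2} = 24^{2} = 576$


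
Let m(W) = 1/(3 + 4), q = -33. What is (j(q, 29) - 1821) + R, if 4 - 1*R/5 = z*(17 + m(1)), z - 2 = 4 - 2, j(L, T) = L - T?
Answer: -15441/7 ≈ -2205.9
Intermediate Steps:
m(W) = ⅐ (m(W) = 1/7 = ⅐)
z = 4 (z = 2 + (4 - 2) = 2 + 2 = 4)
R = -2260/7 (R = 20 - 20*(17 + ⅐) = 20 - 20*120/7 = 20 - 5*480/7 = 20 - 2400/7 = -2260/7 ≈ -322.86)
(j(q, 29) - 1821) + R = ((-33 - 1*29) - 1821) - 2260/7 = ((-33 - 29) - 1821) - 2260/7 = (-62 - 1821) - 2260/7 = -1883 - 2260/7 = -15441/7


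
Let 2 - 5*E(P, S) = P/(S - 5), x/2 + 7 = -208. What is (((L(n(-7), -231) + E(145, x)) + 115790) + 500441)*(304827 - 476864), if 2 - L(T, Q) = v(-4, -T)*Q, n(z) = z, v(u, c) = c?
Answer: -1594397111009/15 ≈ -1.0629e+11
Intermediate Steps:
x = -430 (x = -14 + 2*(-208) = -14 - 416 = -430)
E(P, S) = 2/5 - P/(5*(-5 + S)) (E(P, S) = 2/5 - P/(5*(S - 5)) = 2/5 - P/(5*(-5 + S)))
L(T, Q) = 2 + Q*T (L(T, Q) = 2 - (-T)*Q = 2 - (-1)*Q*T = 2 + Q*T)
(((L(n(-7), -231) + E(145, x)) + 115790) + 500441)*(304827 - 476864) = ((((2 - 231*(-7)) + (-10 - 1*145 + 2*(-430))/(5*(-5 - 430))) + 115790) + 500441)*(304827 - 476864) = ((((2 + 1617) + (1/5)*(-10 - 145 - 860)/(-435)) + 115790) + 500441)*(-172037) = (((1619 + (1/5)*(-1/435)*(-1015)) + 115790) + 500441)*(-172037) = (((1619 + 7/15) + 115790) + 500441)*(-172037) = ((24292/15 + 115790) + 500441)*(-172037) = (1761142/15 + 500441)*(-172037) = (9267757/15)*(-172037) = -1594397111009/15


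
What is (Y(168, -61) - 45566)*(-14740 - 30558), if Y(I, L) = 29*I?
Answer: 1843356812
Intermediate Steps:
(Y(168, -61) - 45566)*(-14740 - 30558) = (29*168 - 45566)*(-14740 - 30558) = (4872 - 45566)*(-45298) = -40694*(-45298) = 1843356812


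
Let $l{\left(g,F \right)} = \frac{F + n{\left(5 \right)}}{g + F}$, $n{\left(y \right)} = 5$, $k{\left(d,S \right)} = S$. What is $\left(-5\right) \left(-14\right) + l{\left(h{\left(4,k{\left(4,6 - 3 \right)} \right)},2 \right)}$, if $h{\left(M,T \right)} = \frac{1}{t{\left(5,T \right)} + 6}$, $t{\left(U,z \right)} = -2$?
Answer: $\frac{658}{9} \approx 73.111$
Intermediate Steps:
$h{\left(M,T \right)} = \frac{1}{4}$ ($h{\left(M,T \right)} = \frac{1}{-2 + 6} = \frac{1}{4}$)
$l{\left(g,F \right)} = \frac{5 + F}{F + g}$ ($l{\left(g,F \right)} = \frac{F + 5}{g + F} = \frac{5 + F}{F + g}$)
$\left(-5\right) \left(-14\right) + l{\left(h{\left(4,k{\left(4,6 - 3 \right)} \right)},2 \right)} = \left(-5\right) \left(-14\right) + \frac{5 + 2}{2 + \frac{1}{4}} = 70 + \frac{1}{\frac{9}{4}} \cdot 7 = 70 + \frac{4}{9} \cdot 7 = 70 + \frac{28}{9} = \frac{658}{9}$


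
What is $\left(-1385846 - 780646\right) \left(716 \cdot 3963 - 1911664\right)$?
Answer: $-2005833619248$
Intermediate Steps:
$\left(-1385846 - 780646\right) \left(716 \cdot 3963 - 1911664\right) = - 2166492 \left(2837508 - 1911664\right) = \left(-2166492\right) 925844 = -2005833619248$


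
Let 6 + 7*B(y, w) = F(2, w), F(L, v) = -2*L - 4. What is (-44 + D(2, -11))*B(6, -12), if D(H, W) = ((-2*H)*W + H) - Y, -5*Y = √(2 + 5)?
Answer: -4 - 2*√7/5 ≈ -5.0583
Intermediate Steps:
F(L, v) = -4 - 2*L
Y = -√7/5 (Y = -√(2 + 5)/5 = -√7/5 ≈ -0.52915)
B(y, w) = -2 (B(y, w) = -6/7 + (-4 - 2*2)/7 = -6/7 + (-4 - 4)/7 = -6/7 + (⅐)*(-8) = -6/7 - 8/7 = -2)
D(H, W) = H + √7/5 - 2*H*W (D(H, W) = ((-2*H)*W + H) - (-1)*√7/5 = (-2*H*W + H) + √7/5 = (H - 2*H*W) + √7/5 = H + √7/5 - 2*H*W)
(-44 + D(2, -11))*B(6, -12) = (-44 + (2 + √7/5 - 2*2*(-11)))*(-2) = (-44 + (2 + √7/5 + 44))*(-2) = (-44 + (46 + √7/5))*(-2) = (2 + √7/5)*(-2) = -4 - 2*√7/5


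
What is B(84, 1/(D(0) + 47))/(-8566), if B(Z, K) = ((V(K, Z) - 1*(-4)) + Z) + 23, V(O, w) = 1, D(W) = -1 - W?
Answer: -56/4283 ≈ -0.013075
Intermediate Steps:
B(Z, K) = 28 + Z (B(Z, K) = ((1 - 1*(-4)) + Z) + 23 = ((1 + 4) + Z) + 23 = (5 + Z) + 23 = 28 + Z)
B(84, 1/(D(0) + 47))/(-8566) = (28 + 84)/(-8566) = 112*(-1/8566) = -56/4283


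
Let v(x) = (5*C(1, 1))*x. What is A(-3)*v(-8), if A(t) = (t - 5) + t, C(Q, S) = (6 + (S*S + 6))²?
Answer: 74360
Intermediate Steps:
C(Q, S) = (12 + S²)² (C(Q, S) = (6 + (S² + 6))² = (6 + (6 + S²))² = (12 + S²)²)
v(x) = 845*x (v(x) = (5*(12 + 1²)²)*x = (5*(12 + 1)²)*x = (5*13²)*x = (5*169)*x = 845*x)
A(t) = -5 + 2*t (A(t) = (-5 + t) + t = -5 + 2*t)
A(-3)*v(-8) = (-5 + 2*(-3))*(845*(-8)) = (-5 - 6)*(-6760) = -11*(-6760) = 74360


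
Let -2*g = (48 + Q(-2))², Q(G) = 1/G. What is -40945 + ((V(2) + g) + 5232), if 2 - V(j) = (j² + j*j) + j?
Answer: -294793/8 ≈ -36849.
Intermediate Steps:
V(j) = 2 - j - 2*j² (V(j) = 2 - ((j² + j*j) + j) = 2 - ((j² + j²) + j) = 2 - (2*j² + j) = 2 - (j + 2*j²) = 2 + (-j - 2*j²) = 2 - j - 2*j²)
g = -9025/8 (g = -(48 + 1/(-2))²/2 = -(48 - ½)²/2 = -(95/2)²/2 = -½*9025/4 = -9025/8 ≈ -1128.1)
-40945 + ((V(2) + g) + 5232) = -40945 + (((2 - 1*2 - 2*2²) - 9025/8) + 5232) = -40945 + (((2 - 2 - 2*4) - 9025/8) + 5232) = -40945 + (((2 - 2 - 8) - 9025/8) + 5232) = -40945 + ((-8 - 9025/8) + 5232) = -40945 + (-9089/8 + 5232) = -40945 + 32767/8 = -294793/8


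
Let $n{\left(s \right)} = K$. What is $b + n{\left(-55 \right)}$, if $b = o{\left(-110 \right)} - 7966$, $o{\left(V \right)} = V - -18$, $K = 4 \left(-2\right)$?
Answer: $-8066$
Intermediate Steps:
$K = -8$
$n{\left(s \right)} = -8$
$o{\left(V \right)} = 18 + V$ ($o{\left(V \right)} = V + 18 = 18 + V$)
$b = -8058$ ($b = \left(18 - 110\right) - 7966 = -92 - 7966 = -8058$)
$b + n{\left(-55 \right)} = -8058 - 8 = -8066$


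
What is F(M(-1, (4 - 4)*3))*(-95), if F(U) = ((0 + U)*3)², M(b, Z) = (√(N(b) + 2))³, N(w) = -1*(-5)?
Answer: -293265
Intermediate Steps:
N(w) = 5
M(b, Z) = 7*√7 (M(b, Z) = (√(5 + 2))³ = (√7)³ = 7*√7)
F(U) = 9*U² (F(U) = (U*3)² = (3*U)² = 9*U²)
F(M(-1, (4 - 4)*3))*(-95) = (9*(7*√7)²)*(-95) = (9*343)*(-95) = 3087*(-95) = -293265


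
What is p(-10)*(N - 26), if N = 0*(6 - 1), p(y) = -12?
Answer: 312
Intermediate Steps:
N = 0 (N = 0*5 = 0)
p(-10)*(N - 26) = -12*(0 - 26) = -12*(-26) = 312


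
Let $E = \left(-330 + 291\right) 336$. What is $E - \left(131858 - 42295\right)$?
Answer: $-102667$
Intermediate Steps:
$E = -13104$ ($E = \left(-39\right) 336 = -13104$)
$E - \left(131858 - 42295\right) = -13104 - \left(131858 - 42295\right) = -13104 - 89563 = -102667$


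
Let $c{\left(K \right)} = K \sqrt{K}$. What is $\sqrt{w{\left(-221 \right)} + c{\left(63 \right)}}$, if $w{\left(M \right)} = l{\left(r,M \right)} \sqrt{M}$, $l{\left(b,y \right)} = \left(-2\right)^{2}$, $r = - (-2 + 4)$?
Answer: $\sqrt{189 \sqrt{7} + 4 i \sqrt{221}} \approx 22.401 + 1.3273 i$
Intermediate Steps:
$r = -2$ ($r = \left(-1\right) 2 = -2$)
$l{\left(b,y \right)} = 4$
$w{\left(M \right)} = 4 \sqrt{M}$
$c{\left(K \right)} = K^{\frac{3}{2}}$
$\sqrt{w{\left(-221 \right)} + c{\left(63 \right)}} = \sqrt{4 \sqrt{-221} + 63^{\frac{3}{2}}} = \sqrt{4 i \sqrt{221} + 189 \sqrt{7}} = \sqrt{189 \sqrt{7} + 4 i \sqrt{221}}$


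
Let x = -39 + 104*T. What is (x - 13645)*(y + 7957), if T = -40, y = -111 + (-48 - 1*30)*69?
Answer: -43967616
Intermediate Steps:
y = -5493 (y = -111 + (-48 - 30)*69 = -111 - 78*69 = -111 - 5382 = -5493)
x = -4199 (x = -39 + 104*(-40) = -39 - 4160 = -4199)
(x - 13645)*(y + 7957) = (-4199 - 13645)*(-5493 + 7957) = -17844*2464 = -43967616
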